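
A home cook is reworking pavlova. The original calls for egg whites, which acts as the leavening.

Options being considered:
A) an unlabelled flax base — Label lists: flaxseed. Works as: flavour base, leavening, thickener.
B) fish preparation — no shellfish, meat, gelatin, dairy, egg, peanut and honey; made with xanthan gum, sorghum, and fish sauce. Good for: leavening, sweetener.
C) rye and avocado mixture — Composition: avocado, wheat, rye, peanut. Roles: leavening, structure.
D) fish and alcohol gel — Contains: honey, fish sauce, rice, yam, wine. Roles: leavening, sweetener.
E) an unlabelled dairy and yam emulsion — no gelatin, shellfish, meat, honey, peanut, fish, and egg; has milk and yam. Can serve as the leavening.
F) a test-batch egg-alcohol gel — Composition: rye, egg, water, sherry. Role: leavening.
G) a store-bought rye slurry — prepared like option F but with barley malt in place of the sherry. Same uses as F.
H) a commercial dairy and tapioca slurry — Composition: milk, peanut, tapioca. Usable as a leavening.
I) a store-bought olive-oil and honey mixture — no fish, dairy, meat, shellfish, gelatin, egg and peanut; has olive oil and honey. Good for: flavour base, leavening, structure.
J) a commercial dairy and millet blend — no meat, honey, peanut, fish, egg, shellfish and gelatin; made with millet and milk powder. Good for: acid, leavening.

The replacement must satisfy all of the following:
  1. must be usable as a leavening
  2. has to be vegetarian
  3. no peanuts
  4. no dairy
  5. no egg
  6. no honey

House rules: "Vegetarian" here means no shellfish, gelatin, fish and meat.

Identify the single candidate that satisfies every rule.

A: all constraints satisfied — keep
B: has fish sauce, so not vegetarian — no
C: has peanut, so not peanut-free — reject
D: has fish sauce, so not vegetarian; has honey, so not honey-free — reject
E: has milk, so not dairy-free — out
F: has egg, so not egg-free — reject
G: has egg, so not egg-free — no
H: has peanut, so not peanut-free; has milk, so not dairy-free — no
I: has honey, so not honey-free — no
J: has milk powder, so not dairy-free — no

A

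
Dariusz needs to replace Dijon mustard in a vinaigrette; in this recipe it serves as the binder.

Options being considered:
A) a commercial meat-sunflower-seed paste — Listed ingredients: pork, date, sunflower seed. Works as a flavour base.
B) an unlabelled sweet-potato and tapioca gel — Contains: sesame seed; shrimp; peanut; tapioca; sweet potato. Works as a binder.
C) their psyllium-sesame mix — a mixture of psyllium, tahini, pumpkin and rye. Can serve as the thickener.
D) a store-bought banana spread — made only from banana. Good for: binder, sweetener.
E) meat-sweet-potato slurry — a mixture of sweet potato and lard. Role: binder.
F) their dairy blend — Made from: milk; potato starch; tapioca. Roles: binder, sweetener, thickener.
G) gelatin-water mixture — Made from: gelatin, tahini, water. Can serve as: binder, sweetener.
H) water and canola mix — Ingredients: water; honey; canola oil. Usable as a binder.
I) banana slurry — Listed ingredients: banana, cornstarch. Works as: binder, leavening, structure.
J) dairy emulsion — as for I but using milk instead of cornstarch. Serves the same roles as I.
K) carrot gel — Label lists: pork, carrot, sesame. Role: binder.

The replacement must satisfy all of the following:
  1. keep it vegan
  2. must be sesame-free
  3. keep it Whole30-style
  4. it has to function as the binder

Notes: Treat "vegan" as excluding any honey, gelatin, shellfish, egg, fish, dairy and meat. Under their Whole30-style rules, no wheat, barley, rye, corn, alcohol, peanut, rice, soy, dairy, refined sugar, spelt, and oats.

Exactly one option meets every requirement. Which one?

A: not usable as a binder; has pork, so not vegan — no
B: has shrimp, so not vegan; has peanut, so not Whole30-style (and 1 more) — no
C: not usable as a binder; has rye, so not Whole30-style (and 1 more) — no
D: works as a binder, Whole30-style, no sesame — valid
E: has lard, so not vegan — reject
F: has milk, so not vegan; has milk, so not Whole30-style — out
G: has gelatin, so not vegan; has tahini, so not sesame-free — out
H: has honey, so not vegan — no
I: has cornstarch, so not Whole30-style — reject
J: has milk, so not vegan; has milk, so not Whole30-style — reject
K: has pork, so not vegan; has sesame, so not sesame-free — reject

D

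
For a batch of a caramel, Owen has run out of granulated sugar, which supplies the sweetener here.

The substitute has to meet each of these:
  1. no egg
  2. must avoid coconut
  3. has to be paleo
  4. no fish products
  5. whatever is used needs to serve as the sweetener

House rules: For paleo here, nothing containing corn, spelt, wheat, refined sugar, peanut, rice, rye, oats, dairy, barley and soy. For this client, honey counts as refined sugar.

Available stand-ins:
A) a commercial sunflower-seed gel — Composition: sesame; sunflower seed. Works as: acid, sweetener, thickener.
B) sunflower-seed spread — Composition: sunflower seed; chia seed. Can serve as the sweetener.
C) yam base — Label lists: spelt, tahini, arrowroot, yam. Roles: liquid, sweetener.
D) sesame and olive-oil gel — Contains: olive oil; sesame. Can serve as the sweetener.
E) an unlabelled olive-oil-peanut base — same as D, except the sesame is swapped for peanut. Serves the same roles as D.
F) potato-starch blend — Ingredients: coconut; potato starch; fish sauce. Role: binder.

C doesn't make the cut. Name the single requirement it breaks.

usable as a sweetener: satisfied
paleo: has spelt — fails
coconut-free: satisfied
fish-free: satisfied
egg-free: satisfied

paleo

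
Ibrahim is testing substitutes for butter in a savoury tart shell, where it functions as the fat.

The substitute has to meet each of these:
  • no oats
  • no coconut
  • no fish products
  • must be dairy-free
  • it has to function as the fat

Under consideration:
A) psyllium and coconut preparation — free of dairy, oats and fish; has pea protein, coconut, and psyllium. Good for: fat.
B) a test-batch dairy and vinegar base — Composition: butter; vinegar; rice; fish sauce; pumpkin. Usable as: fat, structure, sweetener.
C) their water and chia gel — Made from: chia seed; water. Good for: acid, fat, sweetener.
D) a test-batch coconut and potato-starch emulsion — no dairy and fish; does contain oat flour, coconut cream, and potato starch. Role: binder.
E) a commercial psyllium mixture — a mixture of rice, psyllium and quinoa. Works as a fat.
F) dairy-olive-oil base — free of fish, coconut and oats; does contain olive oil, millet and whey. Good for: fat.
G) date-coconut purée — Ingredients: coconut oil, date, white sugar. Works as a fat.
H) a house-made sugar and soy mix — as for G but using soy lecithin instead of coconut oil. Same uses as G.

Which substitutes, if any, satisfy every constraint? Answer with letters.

A: has coconut, so not coconut-free — no
B: has fish sauce, so not fish-free; has butter, so not dairy-free — no
C: only chia seed and water; none excluded — keep
D: not usable as a fat; has coconut cream, so not coconut-free (and 1 more) — no
E: only rice, quinoa and psyllium; none excluded — keep
F: has whey, so not dairy-free — no
G: has coconut oil, so not coconut-free — reject
H: no fish, no oats — OK

C, E, H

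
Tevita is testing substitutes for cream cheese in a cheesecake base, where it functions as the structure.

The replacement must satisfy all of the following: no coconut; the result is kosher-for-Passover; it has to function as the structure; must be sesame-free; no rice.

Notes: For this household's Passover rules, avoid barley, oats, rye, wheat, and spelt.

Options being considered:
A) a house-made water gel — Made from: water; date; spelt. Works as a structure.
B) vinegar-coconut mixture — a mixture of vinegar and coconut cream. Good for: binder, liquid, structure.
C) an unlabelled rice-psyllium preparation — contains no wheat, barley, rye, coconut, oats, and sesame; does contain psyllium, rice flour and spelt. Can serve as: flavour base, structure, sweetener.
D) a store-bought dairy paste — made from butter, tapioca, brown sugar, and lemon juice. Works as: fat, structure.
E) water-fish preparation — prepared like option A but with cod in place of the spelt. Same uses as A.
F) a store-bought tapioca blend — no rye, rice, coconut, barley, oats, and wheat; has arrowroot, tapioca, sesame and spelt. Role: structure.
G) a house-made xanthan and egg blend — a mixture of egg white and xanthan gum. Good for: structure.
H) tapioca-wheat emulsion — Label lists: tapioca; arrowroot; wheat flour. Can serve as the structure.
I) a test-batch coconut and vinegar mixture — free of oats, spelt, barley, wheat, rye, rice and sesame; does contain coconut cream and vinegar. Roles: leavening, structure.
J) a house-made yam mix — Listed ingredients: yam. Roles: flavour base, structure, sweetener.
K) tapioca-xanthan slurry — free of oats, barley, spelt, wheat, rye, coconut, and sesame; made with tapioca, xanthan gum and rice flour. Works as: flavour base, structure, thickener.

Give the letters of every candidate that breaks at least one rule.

A, B, C, F, H, I, K

A: has spelt, so not kosher-for-Passover — reject
B: has coconut cream, so not coconut-free — reject
C: has spelt, so not kosher-for-Passover; has rice flour, so not rice-free — no
D: all constraints satisfied — valid
E: only cod, water, and date; none excluded — OK
F: has spelt, so not kosher-for-Passover; has sesame, so not sesame-free — out
G: kosher-for-Passover, no rice — keep
H: has wheat flour, so not kosher-for-Passover — out
I: has coconut cream, so not coconut-free — out
J: every rule checks out — keep
K: has rice flour, so not rice-free — out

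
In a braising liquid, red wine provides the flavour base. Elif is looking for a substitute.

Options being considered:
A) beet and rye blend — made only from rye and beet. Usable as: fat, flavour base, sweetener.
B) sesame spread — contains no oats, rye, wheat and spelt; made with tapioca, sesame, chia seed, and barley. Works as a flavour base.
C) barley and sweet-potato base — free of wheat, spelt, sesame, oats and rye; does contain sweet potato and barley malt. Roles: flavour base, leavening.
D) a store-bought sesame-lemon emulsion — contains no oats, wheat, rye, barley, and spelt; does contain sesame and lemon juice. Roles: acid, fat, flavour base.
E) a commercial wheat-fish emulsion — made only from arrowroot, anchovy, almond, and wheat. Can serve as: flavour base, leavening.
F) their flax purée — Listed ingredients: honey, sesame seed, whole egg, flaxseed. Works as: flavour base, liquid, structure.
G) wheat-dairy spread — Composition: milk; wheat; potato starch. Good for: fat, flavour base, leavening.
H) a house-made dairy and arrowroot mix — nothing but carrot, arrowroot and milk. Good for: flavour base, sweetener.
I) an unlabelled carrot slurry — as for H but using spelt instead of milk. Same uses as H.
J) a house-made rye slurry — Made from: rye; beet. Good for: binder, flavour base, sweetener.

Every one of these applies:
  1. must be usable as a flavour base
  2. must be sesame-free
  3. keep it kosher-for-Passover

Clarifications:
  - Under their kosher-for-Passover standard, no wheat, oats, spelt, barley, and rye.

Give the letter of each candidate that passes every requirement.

A: has rye, so not kosher-for-Passover — reject
B: has barley, so not kosher-for-Passover; has sesame, so not sesame-free — reject
C: has barley malt, so not kosher-for-Passover — reject
D: has sesame, so not sesame-free — out
E: has wheat, so not kosher-for-Passover — out
F: has sesame seed, so not sesame-free — no
G: has wheat, so not kosher-for-Passover — no
H: only milk, arrowroot and carrot; none excluded — OK
I: has spelt, so not kosher-for-Passover — no
J: has rye, so not kosher-for-Passover — no

H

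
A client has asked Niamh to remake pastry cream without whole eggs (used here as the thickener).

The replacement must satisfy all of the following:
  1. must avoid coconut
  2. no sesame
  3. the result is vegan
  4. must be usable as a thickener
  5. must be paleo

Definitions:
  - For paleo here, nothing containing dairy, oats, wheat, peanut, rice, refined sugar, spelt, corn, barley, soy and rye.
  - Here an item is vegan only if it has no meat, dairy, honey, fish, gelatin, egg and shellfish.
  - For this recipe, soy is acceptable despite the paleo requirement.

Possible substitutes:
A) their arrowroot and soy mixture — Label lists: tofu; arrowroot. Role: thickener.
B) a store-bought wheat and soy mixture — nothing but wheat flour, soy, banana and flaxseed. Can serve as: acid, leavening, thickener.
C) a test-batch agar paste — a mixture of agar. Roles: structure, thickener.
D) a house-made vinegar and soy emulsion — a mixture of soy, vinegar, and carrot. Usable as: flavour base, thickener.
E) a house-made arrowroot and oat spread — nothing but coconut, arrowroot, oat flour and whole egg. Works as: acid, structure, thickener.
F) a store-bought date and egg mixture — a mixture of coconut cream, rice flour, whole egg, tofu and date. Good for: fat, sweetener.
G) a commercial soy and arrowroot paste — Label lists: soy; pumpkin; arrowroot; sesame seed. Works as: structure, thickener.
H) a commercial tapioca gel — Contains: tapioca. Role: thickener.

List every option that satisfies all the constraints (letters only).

A: soy is permitted under the paleo carve-out; nothing else excluded — keep
B: has wheat flour, so not paleo — no
C: only agar; none excluded — keep
D: soy is permitted under the paleo carve-out; nothing else excluded — OK
E: has oat flour, so not paleo; has whole egg, so not vegan (and 1 more) — no
F: not usable as a thickener; has rice flour, so not paleo (and 2 more) — reject
G: has sesame seed, so not sesame-free — reject
H: works as a thickener, paleo, no sesame — OK

A, C, D, H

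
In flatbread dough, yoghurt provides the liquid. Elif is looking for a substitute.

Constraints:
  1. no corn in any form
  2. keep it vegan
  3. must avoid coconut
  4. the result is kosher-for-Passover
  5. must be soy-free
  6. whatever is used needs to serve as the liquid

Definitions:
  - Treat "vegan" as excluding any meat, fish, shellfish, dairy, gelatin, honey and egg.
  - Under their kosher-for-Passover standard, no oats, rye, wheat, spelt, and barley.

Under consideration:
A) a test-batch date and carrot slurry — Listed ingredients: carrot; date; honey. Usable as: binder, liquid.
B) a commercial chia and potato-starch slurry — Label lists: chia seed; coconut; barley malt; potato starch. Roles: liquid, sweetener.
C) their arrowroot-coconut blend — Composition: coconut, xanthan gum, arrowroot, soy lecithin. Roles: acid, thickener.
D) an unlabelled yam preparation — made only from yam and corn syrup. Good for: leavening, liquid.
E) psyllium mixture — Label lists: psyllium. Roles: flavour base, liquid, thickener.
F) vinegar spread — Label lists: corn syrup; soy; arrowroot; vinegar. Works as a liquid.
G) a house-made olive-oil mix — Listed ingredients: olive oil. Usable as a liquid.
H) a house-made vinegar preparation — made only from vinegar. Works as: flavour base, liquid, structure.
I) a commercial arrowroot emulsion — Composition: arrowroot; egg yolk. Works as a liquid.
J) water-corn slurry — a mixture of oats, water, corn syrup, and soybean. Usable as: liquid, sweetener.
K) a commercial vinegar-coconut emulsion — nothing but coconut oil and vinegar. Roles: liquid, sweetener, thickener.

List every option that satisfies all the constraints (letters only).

E, G, H

A: has honey, so not vegan — no
B: has barley malt, so not kosher-for-Passover; has coconut, so not coconut-free — no
C: not usable as a liquid; has coconut, so not coconut-free (and 1 more) — reject
D: has corn syrup, so not corn-free — out
E: nothing on the exclusion list — OK
F: has corn syrup, so not corn-free; has soy, so not soy-free — reject
G: nothing on the exclusion list — valid
H: only vinegar; none excluded — keep
I: has egg yolk, so not vegan — out
J: has oats, so not kosher-for-Passover; has corn syrup, so not corn-free (and 1 more) — out
K: has coconut oil, so not coconut-free — no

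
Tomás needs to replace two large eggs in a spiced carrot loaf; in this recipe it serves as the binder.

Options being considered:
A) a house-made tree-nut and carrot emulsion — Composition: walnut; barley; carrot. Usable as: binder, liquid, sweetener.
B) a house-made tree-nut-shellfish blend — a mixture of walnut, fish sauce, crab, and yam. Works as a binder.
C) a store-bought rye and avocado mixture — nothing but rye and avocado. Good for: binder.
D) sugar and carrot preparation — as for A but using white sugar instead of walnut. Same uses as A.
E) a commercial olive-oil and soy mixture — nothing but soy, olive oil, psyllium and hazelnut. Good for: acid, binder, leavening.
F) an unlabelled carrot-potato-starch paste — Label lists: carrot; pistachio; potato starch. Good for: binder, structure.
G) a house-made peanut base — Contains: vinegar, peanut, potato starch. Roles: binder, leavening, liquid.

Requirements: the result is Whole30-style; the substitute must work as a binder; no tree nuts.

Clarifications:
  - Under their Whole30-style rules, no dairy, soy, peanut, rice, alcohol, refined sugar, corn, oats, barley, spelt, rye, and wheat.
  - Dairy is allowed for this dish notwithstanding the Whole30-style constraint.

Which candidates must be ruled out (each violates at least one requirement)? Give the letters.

A, B, C, D, E, F, G

A: has barley, so not Whole30-style; has walnut, so not tree-nut-free — no
B: has walnut, so not tree-nut-free — no
C: has rye, so not Whole30-style — reject
D: has barley, so not Whole30-style — reject
E: has soy, so not Whole30-style; has hazelnut, so not tree-nut-free — reject
F: has pistachio, so not tree-nut-free — no
G: has peanut, so not Whole30-style — no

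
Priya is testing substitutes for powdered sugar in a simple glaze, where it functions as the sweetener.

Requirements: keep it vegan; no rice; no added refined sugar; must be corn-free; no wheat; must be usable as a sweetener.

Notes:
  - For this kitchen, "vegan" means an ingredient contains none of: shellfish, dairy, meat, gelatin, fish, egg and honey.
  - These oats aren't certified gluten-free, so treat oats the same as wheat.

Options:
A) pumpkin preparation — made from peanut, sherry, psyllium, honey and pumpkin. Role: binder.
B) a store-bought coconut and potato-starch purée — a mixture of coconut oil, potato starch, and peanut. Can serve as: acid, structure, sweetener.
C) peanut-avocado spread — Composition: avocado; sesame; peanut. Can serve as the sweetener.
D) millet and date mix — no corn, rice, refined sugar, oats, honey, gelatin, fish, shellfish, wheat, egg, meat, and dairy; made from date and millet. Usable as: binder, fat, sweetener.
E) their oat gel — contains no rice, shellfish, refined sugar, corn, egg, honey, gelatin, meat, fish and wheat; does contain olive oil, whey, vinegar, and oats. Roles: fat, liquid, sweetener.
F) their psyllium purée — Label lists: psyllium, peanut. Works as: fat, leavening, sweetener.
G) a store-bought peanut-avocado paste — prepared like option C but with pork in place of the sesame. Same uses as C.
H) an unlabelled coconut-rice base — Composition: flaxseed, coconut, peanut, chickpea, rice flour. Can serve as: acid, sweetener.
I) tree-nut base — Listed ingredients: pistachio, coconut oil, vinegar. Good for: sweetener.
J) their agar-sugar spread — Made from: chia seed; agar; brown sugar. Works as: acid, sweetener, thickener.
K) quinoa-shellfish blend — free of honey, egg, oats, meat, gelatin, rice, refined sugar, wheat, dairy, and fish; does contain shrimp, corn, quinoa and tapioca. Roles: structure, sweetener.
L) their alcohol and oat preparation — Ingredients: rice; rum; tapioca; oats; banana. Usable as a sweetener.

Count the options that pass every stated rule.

5

A: not usable as a sweetener; has honey, so not vegan — out
B: only coconut oil, peanut, and potato starch; none excluded — keep
C: only peanut, sesame, and avocado; none excluded — OK
D: every rule checks out — valid
E: has whey, so not vegan; has oats, so not wheat-free — no
F: only peanut and psyllium; none excluded — valid
G: has pork, so not vegan — reject
H: has rice flour, so not rice-free — out
I: vegan, no corn — keep
J: has brown sugar, so not no-added-sugar — reject
K: has shrimp, so not vegan; has corn, so not corn-free — out
L: has oats, so not wheat-free; has rice, so not rice-free — no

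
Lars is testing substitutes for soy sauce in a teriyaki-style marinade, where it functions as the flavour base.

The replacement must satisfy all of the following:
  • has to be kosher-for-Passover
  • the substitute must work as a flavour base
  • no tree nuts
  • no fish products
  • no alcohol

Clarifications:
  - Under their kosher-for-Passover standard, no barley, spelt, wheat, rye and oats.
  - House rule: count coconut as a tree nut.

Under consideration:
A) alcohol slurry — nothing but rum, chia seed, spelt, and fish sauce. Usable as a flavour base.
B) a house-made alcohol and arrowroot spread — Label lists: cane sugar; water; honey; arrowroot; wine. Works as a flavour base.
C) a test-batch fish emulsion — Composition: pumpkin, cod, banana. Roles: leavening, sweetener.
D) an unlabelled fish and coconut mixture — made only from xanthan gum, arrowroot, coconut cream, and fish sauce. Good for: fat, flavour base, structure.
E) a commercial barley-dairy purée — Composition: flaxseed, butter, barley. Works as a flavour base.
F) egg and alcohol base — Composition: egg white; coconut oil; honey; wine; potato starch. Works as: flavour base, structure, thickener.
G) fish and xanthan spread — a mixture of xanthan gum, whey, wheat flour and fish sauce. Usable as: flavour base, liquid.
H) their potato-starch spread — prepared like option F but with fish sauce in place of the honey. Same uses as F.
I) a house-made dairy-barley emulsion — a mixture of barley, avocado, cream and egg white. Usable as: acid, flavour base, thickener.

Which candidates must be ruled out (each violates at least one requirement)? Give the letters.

A, B, C, D, E, F, G, H, I

A: has spelt, so not kosher-for-Passover; has rum, so not alcohol-free (and 1 more) — out
B: has wine, so not alcohol-free — reject
C: not usable as a flavour base; has cod, so not fish-free — reject
D: has fish sauce, so not fish-free; has coconut cream, so not tree-nut-free — no
E: has barley, so not kosher-for-Passover — out
F: has wine, so not alcohol-free; has coconut oil, so not tree-nut-free — out
G: has wheat flour, so not kosher-for-Passover; has fish sauce, so not fish-free — reject
H: has wine, so not alcohol-free; has fish sauce, so not fish-free (and 1 more) — reject
I: has barley, so not kosher-for-Passover — no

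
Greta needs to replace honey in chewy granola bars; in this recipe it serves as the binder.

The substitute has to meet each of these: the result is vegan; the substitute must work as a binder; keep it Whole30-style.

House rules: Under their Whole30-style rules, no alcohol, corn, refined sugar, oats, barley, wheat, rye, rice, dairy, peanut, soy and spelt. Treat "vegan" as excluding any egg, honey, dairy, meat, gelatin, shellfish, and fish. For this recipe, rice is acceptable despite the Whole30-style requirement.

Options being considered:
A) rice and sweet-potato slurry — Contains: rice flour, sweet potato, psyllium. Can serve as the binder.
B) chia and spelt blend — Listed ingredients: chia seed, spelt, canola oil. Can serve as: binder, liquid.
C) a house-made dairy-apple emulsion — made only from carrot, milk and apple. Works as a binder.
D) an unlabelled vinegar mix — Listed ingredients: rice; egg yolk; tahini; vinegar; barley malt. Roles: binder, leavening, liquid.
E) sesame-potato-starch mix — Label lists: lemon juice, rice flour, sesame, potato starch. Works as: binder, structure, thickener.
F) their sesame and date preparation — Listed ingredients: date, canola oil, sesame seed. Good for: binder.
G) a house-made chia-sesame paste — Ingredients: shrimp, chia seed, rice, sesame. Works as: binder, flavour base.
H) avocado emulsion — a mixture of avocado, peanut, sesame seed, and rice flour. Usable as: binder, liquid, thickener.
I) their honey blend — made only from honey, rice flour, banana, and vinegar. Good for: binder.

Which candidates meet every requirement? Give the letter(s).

A: rice is permitted under the Whole30-style carve-out; nothing else excluded — keep
B: has spelt, so not Whole30-style — no
C: has milk, so not Whole30-style; has milk, so not vegan — out
D: has barley malt, so not Whole30-style; has egg yolk, so not vegan — no
E: rice is permitted under the Whole30-style carve-out; nothing else excluded — OK
F: works as a binder, Whole30-style, vegan — OK
G: has shrimp, so not vegan — out
H: has peanut, so not Whole30-style — no
I: has honey, so not vegan — out

A, E, F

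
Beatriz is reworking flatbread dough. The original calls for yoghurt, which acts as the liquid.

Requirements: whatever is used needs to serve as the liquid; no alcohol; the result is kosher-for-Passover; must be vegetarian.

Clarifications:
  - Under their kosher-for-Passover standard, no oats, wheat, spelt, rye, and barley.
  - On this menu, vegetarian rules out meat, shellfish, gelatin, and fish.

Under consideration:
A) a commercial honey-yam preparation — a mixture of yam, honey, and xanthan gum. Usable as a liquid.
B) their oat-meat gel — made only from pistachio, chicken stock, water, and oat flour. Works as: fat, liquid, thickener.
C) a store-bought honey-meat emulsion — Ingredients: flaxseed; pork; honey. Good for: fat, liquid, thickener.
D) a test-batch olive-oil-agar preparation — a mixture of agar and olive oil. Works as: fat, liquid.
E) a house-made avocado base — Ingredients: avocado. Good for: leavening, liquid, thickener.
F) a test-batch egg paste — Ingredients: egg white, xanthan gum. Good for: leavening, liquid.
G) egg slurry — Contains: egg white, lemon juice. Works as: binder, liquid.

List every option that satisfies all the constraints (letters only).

A, D, E, F, G

A: only honey, xanthan gum and yam; none excluded — valid
B: has oat flour, so not kosher-for-Passover; has chicken stock, so not vegetarian — reject
C: has pork, so not vegetarian — out
D: only agar and olive oil; none excluded — OK
E: only avocado; none excluded — keep
F: works as a liquid, no alcohol, kosher-for-Passover — OK
G: only egg white and lemon juice; none excluded — keep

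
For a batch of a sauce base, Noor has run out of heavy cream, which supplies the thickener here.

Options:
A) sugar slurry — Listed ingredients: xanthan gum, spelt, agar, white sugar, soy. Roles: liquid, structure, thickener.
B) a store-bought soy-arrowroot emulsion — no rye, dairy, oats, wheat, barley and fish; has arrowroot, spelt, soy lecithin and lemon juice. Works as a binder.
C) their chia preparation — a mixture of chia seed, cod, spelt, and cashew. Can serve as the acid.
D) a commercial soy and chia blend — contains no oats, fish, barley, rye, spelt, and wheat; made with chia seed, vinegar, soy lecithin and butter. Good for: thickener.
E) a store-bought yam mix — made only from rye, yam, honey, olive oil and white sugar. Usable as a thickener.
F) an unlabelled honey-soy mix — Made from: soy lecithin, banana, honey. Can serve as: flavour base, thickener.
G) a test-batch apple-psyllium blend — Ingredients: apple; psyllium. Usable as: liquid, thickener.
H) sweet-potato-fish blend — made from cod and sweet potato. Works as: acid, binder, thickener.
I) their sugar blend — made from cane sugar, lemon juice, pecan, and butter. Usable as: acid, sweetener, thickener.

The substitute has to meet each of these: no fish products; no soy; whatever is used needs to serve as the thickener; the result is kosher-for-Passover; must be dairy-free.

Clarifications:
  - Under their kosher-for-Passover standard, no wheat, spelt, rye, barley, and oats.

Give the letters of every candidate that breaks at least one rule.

A: has spelt, so not kosher-for-Passover; has soy, so not soy-free — reject
B: not usable as a thickener; has spelt, so not kosher-for-Passover (and 1 more) — out
C: not usable as a thickener; has spelt, so not kosher-for-Passover (and 1 more) — no
D: has soy lecithin, so not soy-free; has butter, so not dairy-free — reject
E: has rye, so not kosher-for-Passover — reject
F: has soy lecithin, so not soy-free — reject
G: only apple and psyllium; none excluded — OK
H: has cod, so not fish-free — reject
I: has butter, so not dairy-free — reject

A, B, C, D, E, F, H, I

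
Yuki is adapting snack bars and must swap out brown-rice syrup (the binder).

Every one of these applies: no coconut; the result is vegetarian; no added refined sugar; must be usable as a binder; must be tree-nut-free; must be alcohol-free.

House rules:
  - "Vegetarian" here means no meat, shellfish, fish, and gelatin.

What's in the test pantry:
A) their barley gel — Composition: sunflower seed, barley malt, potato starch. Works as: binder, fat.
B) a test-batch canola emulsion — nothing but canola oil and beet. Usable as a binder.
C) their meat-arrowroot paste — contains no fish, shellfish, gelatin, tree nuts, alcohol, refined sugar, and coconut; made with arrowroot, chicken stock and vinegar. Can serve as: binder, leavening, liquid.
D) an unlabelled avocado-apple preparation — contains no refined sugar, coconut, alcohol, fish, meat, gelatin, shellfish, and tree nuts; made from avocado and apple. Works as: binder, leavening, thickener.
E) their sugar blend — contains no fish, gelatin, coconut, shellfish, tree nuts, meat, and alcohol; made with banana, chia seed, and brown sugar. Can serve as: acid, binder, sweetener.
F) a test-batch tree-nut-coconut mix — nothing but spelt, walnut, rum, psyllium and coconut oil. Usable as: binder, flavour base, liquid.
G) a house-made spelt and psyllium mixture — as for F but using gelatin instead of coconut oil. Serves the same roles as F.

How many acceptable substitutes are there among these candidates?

A: no alcohol, no coconut — keep
B: every rule checks out — OK
C: has chicken stock, so not vegetarian — reject
D: no tree nuts, no alcohol — keep
E: has brown sugar, so not no-added-sugar — no
F: has walnut, so not tree-nut-free; has rum, so not alcohol-free (and 1 more) — reject
G: has gelatin, so not vegetarian; has walnut, so not tree-nut-free (and 1 more) — reject

3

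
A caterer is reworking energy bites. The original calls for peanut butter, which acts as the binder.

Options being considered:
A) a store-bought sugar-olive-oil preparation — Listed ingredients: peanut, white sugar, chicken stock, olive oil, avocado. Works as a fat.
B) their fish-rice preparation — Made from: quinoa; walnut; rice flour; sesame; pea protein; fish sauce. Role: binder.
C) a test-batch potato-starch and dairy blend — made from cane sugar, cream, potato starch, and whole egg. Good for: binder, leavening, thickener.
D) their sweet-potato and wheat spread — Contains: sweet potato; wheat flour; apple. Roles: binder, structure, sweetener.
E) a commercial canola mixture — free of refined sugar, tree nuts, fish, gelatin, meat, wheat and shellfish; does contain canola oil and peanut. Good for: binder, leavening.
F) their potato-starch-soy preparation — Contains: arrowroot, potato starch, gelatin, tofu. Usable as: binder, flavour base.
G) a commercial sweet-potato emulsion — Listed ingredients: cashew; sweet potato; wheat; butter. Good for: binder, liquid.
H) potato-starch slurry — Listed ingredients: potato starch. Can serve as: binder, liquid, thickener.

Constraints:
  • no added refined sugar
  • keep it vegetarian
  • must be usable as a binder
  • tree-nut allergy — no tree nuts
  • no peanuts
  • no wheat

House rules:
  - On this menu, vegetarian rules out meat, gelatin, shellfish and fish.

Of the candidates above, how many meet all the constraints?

1

A: not usable as a binder; has chicken stock, so not vegetarian (and 2 more) — out
B: has fish sauce, so not vegetarian; has walnut, so not tree-nut-free — out
C: has cane sugar, so not no-added-sugar — reject
D: has wheat flour, so not wheat-free — out
E: has peanut, so not peanut-free — out
F: has gelatin, so not vegetarian — reject
G: has cashew, so not tree-nut-free; has wheat, so not wheat-free — out
H: no tree nuts, no wheat — keep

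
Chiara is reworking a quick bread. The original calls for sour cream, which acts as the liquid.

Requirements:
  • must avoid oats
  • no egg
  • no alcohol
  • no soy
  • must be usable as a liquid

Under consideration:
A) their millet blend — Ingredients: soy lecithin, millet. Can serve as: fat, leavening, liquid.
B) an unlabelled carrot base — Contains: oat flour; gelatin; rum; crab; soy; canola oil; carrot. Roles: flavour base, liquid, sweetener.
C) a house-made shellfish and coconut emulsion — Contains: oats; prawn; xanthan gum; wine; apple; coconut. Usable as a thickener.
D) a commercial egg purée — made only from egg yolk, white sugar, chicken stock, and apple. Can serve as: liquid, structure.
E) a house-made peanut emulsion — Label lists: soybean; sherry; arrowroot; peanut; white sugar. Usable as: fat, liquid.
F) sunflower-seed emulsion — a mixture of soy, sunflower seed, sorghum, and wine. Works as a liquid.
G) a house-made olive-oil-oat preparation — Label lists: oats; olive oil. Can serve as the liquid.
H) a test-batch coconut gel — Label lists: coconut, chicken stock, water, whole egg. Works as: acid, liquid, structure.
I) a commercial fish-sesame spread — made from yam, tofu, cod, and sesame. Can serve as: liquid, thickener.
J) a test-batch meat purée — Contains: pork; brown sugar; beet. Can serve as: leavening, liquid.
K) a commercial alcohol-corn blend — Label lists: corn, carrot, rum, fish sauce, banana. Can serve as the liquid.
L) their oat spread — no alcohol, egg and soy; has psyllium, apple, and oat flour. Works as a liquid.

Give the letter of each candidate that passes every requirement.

J

A: has soy lecithin, so not soy-free — no
B: has soy, so not soy-free; has rum, so not alcohol-free (and 1 more) — out
C: not usable as a liquid; has wine, so not alcohol-free (and 1 more) — no
D: has egg yolk, so not egg-free — reject
E: has soybean, so not soy-free; has sherry, so not alcohol-free — out
F: has soy, so not soy-free; has wine, so not alcohol-free — reject
G: has oats, so not oat-free — reject
H: has whole egg, so not egg-free — out
I: has tofu, so not soy-free — no
J: no alcohol, no egg — OK
K: has rum, so not alcohol-free — reject
L: has oat flour, so not oat-free — reject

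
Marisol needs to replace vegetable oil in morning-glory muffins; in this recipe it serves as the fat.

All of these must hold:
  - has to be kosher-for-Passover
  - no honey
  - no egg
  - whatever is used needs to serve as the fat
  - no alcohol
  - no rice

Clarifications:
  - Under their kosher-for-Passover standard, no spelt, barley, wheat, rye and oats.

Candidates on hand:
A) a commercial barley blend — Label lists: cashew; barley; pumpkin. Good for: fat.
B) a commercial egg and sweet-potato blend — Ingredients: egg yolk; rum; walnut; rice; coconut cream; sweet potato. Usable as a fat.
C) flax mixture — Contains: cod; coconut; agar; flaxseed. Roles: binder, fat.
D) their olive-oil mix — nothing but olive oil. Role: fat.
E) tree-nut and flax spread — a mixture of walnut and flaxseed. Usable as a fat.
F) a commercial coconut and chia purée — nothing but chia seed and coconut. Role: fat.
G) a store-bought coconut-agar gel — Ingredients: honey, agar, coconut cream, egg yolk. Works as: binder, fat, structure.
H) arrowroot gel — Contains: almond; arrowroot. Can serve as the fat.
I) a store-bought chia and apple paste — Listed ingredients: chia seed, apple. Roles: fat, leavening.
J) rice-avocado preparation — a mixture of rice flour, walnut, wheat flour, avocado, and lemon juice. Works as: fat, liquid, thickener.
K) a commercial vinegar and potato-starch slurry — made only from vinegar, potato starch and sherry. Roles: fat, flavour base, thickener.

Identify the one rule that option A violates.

usable as a fat: satisfied
kosher-for-Passover: has barley — fails
egg-free: satisfied
honey-free: satisfied
rice-free: satisfied
alcohol-free: satisfied

kosher-for-Passover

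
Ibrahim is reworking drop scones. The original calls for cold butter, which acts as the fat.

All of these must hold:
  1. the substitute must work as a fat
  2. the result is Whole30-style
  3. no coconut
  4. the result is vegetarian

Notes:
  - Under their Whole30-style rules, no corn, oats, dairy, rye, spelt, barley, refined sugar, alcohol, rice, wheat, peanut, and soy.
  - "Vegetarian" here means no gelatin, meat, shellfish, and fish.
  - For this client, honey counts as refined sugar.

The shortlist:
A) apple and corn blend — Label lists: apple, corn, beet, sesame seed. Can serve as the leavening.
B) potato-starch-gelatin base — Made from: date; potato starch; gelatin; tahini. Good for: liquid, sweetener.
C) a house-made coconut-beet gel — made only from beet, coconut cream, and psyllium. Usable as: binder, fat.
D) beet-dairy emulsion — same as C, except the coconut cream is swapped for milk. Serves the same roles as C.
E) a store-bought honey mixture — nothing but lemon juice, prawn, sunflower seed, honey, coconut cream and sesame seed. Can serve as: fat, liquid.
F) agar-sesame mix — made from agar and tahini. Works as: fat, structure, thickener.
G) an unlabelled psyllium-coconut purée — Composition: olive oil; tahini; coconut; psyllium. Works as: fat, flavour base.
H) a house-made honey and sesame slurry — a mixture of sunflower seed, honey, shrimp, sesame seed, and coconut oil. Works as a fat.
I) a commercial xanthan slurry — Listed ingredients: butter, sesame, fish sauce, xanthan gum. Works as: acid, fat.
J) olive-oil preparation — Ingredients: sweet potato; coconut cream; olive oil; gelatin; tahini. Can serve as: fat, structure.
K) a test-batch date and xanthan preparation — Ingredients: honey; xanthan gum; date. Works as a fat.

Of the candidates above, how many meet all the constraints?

A: not usable as a fat; has corn, so not Whole30-style — no
B: not usable as a fat; has gelatin, so not vegetarian — no
C: has coconut cream, so not coconut-free — out
D: has milk, so not Whole30-style — no
E: has honey, so not Whole30-style; has prawn, so not vegetarian (and 1 more) — out
F: works as a fat, no coconut, vegetarian — OK
G: has coconut, so not coconut-free — no
H: has honey, so not Whole30-style; has shrimp, so not vegetarian (and 1 more) — out
I: has butter, so not Whole30-style; has fish sauce, so not vegetarian — out
J: has gelatin, so not vegetarian; has coconut cream, so not coconut-free — no
K: has honey, so not Whole30-style — reject

1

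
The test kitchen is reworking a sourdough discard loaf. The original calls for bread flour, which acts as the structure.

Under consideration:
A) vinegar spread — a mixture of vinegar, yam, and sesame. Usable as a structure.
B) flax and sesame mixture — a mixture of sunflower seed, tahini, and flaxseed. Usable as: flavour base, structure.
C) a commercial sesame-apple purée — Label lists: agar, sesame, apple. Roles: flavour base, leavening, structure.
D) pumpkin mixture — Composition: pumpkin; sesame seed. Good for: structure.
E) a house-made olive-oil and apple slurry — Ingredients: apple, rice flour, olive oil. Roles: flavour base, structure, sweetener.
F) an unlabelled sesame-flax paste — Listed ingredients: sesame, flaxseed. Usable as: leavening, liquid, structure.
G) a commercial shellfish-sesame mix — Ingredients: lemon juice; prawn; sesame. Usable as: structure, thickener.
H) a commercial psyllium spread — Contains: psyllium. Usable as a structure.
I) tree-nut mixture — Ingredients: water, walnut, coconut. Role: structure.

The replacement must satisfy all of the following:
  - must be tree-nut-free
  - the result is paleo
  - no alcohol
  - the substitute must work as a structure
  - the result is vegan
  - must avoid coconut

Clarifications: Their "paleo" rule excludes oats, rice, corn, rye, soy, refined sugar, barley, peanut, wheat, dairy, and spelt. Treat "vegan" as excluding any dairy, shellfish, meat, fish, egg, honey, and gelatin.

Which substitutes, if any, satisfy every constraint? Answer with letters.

A: works as a structure, no coconut, no alcohol — keep
B: nothing on the exclusion list — keep
C: every rule checks out — valid
D: nothing on the exclusion list — valid
E: has rice flour, so not paleo — no
F: vegan, no tree nuts — OK
G: has prawn, so not vegan — out
H: only psyllium; none excluded — valid
I: has walnut, so not tree-nut-free; has coconut, so not coconut-free — out

A, B, C, D, F, H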